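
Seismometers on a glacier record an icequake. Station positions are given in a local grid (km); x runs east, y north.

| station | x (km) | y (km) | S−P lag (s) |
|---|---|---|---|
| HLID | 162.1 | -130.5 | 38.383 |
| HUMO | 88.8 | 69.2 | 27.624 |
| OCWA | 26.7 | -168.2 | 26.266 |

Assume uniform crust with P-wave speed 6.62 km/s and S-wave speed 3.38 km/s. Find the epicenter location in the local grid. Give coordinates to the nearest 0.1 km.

Distance from S−P lag: d = Δt · v_P v_S / (v_P − v_S) = Δt · (6.62·3.38)/(6.62−3.38) ≈ 6.9060·Δt.
So d_HLID = 265.07, d_HUMO = 190.77, d_OCWA = 181.39 km.
Circle about each station: (x − 162.1)² + (y + 130.5)² = 265.07²; (x − 88.8)² + (y − 69.2)² = 190.77²; (x − 26.7)² + (y + 168.2)² = 181.39².
Subtracting the HLID equation from the HUMO and OCWA equations removes the quadratic terms:
-146.6 x + 399.4 y = 3236.33
-270.8 x − 75.4 y = 23057.24
Solving the 2×2 system: x ≈ -79.3, y ≈ -21.0 km.

-79.3 km east, -21.0 km north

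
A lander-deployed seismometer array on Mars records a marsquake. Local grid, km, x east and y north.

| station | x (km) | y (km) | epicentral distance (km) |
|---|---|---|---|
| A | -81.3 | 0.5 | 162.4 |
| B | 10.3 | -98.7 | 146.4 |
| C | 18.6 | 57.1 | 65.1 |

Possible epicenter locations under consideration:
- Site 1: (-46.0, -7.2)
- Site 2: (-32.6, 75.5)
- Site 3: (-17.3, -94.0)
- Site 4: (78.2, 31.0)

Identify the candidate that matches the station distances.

Site 4

For each candidate, compare |candidate − station| to the reported distance:
Site 1: residuals A 126.3, B 39.0, C 26.0 → max 126.3 km
Site 2: residuals A 73.0, B 33.0, C 10.7 → max 73.0 km
Site 3: residuals A 48.3, B 118.4, C 90.2 → max 118.4 km
Site 4: residuals A 0.0, B 0.0, C 0.0 → max 0.0 km
Only Site 4 has all residuals ≈ 0.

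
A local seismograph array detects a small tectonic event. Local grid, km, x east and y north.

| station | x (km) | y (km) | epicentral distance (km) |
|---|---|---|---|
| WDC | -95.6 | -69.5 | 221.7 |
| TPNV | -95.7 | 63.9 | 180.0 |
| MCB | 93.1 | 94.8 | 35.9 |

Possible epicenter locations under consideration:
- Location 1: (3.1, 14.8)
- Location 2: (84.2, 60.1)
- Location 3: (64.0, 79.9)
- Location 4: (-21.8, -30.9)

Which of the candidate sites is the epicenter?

For each candidate, compare |candidate − station| to the reported distance:
Location 1: residuals WDC 91.9, TPNV 69.7, MCB 84.5 → max 91.9 km
Location 2: residuals WDC 0.1, TPNV 0.1, MCB 0.1 → max 0.1 km
Location 3: residuals WDC 3.1, TPNV 19.5, MCB 3.2 → max 19.5 km
Location 4: residuals WDC 138.4, TPNV 59.8, MCB 134.4 → max 138.4 km
Only Location 2 has all residuals ≈ 0.

Location 2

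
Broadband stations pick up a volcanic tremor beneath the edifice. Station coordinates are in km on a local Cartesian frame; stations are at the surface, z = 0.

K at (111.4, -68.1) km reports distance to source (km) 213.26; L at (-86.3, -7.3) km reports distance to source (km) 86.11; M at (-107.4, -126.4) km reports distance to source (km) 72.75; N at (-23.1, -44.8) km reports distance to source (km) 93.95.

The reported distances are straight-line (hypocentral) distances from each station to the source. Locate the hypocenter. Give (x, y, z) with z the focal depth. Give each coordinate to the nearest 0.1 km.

x ≈ -95.5 km, y ≈ -76.0 km, depth ≈ 51.1 km

Each station gives a sphere (x−x_i)² + (y−y_i)² + z² = d_i² (stations at z=0).
Subtracting the K sphere from L and M: z² cancels, leaving linear equations in x and y:
-395.4 x + 121.6 y = 28518.31
-437.6 x − 116.6 y = 50651.42
Solving: x ≈ -95.498, y ≈ -76.000 km (keep extra digits for the depth step; rounded: -95.5, -76.0).
Then from the K sphere: z² = 213.26² − (x − 111.4)² − (y + 68.1)² with x = -95.498, y = -76.000, so z ≈ 51.094 ≈ 51.1 km.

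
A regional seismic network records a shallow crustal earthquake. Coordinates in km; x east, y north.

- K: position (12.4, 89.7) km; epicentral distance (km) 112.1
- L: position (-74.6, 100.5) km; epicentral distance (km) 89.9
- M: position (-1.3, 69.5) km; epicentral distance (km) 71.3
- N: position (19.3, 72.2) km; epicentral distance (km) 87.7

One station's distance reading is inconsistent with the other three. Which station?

Solve using three stations at a time. Using L, M, N (subtract circle equations pairwise → linear system) gives (x, y) ≈ (-47.0, 15.2).
Distances from that point to each station vs reported:
  K: calculated 95.3 vs reported 112.1 → residual 16.8 km
  L: calculated 89.6 vs reported 89.9 → residual 0.3 km
  M: calculated 70.9 vs reported 71.3 → residual 0.4 km
  N: calculated 87.4 vs reported 87.7 → residual 0.3 km
L, M, N are mutually consistent (residuals ≈ 0); K is off by 16.8 km.

K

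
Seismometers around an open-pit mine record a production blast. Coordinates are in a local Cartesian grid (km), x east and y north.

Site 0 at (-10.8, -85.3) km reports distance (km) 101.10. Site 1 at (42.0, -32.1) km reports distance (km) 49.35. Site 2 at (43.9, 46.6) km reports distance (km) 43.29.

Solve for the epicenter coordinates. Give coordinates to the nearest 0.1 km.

Circle about each station: (x + 10.8)² + (y + 85.3)² = 101.10²; (x − 42.0)² + (y + 32.1)² = 49.35²; (x − 43.9)² + (y − 46.6)² = 43.29².
Subtracting the Site 0 equation from the Site 1 and Site 2 equations removes the quadratic terms:
105.6 x + 106.4 y = 3187.47
109.4 x + 263.8 y = 5053.23
Solving the 2×2 system: x ≈ 18.7, y ≈ 11.4 km.
Check against Site 0 (with the unrounded x, y): √((x + 10.8)²+(y + 85.3)²) = 101.10 ≈ 101.10 km. ✓

18.7 km east, 11.4 km north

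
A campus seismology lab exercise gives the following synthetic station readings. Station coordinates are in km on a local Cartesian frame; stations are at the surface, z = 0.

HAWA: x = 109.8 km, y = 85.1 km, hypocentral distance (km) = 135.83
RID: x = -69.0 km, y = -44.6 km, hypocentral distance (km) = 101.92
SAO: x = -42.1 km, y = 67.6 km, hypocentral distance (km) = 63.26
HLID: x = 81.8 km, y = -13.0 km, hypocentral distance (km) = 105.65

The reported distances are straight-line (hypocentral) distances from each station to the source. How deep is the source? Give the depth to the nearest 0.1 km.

depth ≈ 36.5 km

Each station gives a sphere (x−x_i)² + (y−y_i)² + z² = d_i² (stations at z=0).
Subtracting the HAWA sphere from RID and SAO: z² cancels, leaving linear equations in x and y:
-357.6 x − 259.4 y = -4485.79
-303.8 x − 35.0 y = 1492.08
Solving: x ≈ -8.207, y ≈ 28.607 km (keep extra digits for the depth step; rounded: -8.2, 28.6).
Then from the HAWA sphere: z² = 135.83² − (x − 109.8)² − (y − 85.1)² with x = -8.207, y = 28.607, so z ≈ 36.506 ≈ 36.5 km.
Check against HLID (with the unrounded solution): distance 105.66 ≈ 105.65 km. ✓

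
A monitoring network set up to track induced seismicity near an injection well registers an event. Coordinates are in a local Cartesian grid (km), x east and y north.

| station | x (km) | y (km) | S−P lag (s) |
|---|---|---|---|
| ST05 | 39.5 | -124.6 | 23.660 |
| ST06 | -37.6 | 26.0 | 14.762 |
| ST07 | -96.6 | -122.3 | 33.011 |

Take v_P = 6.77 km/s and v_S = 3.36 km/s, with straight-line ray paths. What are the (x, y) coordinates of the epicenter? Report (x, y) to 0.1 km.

(60.7, 31.8)

Distance from S−P lag: d = Δt · v_P v_S / (v_P − v_S) = Δt · (6.77·3.36)/(6.77−3.36) ≈ 6.6707·Δt.
So d_ST05 = 157.83, d_ST06 = 98.47, d_ST07 = 220.21 km.
Circle about each station: (x − 39.5)² + (y + 124.6)² = 157.83²; (x + 37.6)² + (y − 26.0)² = 98.47²; (x + 96.6)² + (y + 122.3)² = 220.21².
Subtracting the ST05 equation from the ST06 and ST07 equations removes the quadratic terms:
-154.2 x + 301.2 y = 218.32
-272.2 x + 4.6 y = -16378.70
Solving the 2×2 system: x ≈ 60.7, y ≈ 31.8 km.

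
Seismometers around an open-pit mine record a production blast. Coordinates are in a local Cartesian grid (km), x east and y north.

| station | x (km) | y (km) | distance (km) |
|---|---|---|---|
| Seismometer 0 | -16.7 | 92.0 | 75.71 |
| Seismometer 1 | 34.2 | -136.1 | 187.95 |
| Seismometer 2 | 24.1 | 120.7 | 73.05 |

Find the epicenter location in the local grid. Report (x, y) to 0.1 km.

x ≈ 47.2 km, y ≈ 51.4 km

Circle about each station: (x + 16.7)² + (y − 92.0)² = 75.71²; (x − 34.2)² + (y + 136.1)² = 187.95²; (x − 24.1)² + (y − 120.7)² = 73.05².
Subtracting pairs of circle equations eliminates x²+y² and gives linear equations (the radical axes):
101.8 x − 456.2 y = -18643.24
81.6 x + 57.4 y = 6802.11
Solving the 2×2 system: x ≈ 47.2, y ≈ 51.4 km.
Check against Seismometer 0 (with the unrounded x, y): √((x + 16.7)²+(y − 92.0)²) = 75.71 ≈ 75.71 km. ✓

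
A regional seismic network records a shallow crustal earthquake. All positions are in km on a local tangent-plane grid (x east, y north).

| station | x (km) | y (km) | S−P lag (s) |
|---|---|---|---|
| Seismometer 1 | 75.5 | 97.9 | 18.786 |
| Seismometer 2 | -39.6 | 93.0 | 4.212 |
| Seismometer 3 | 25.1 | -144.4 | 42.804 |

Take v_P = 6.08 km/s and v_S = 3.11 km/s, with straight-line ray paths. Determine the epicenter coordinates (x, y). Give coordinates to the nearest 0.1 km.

(-42.1, 119.7)

Distance from S−P lag: d = Δt · v_P v_S / (v_P − v_S) = Δt · (6.08·3.11)/(6.08−3.11) ≈ 6.3666·Δt.
So d_Seismometer 1 = 119.60, d_Seismometer 2 = 26.82, d_Seismometer 3 = 272.52 km.
Circle about each station: (x − 75.5)² + (y − 97.9)² = 119.60²; (x + 39.6)² + (y − 93.0)² = 26.82²; (x − 25.1)² + (y + 144.4)² = 272.52².
Subtracting the Seismometer 1 equation from the Seismometer 2 and Seismometer 3 equations removes the quadratic terms:
-230.2 x − 9.8 y = 8517.35
-100.8 x − 484.6 y = -53766.28
Solving the 2×2 system: x ≈ -42.1, y ≈ 119.7 km.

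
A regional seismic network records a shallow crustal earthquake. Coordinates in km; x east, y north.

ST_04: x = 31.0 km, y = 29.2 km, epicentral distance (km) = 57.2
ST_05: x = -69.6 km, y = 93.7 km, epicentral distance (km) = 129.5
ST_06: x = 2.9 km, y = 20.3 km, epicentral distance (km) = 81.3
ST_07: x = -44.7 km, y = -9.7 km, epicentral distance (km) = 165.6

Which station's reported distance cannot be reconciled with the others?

ST_07

Solve using three stations at a time. Using ST_04, ST_05, ST_06 (subtract circle equations pairwise → linear system) gives (x, y) ≈ (59.1, 79.1).
Distances from that point to each station vs reported:
  ST_04: calculated 57.3 vs reported 57.2 → residual 0.1 km
  ST_05: calculated 129.5 vs reported 129.5 → residual 0.0 km
  ST_06: calculated 81.4 vs reported 81.3 → residual 0.1 km
  ST_07: calculated 136.6 vs reported 165.6 → residual 29.0 km
ST_04, ST_05, ST_06 are mutually consistent (residuals ≈ 0); ST_07 is off by 29.0 km.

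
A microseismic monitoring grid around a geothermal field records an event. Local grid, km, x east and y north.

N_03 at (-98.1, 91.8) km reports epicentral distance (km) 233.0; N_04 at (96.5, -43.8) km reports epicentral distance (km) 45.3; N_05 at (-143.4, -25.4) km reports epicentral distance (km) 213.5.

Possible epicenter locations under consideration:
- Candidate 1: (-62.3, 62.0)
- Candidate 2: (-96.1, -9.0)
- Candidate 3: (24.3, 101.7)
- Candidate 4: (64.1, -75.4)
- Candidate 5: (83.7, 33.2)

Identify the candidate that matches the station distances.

Candidate 4

For each candidate, compare |candidate − station| to the reported distance:
Candidate 1: residuals N_03 186.4, N_04 145.5, N_05 94.3 → max 186.4 km
Candidate 2: residuals N_03 132.2, N_04 150.4, N_05 163.4 → max 163.4 km
Candidate 3: residuals N_03 110.2, N_04 117.1, N_05 3.1 → max 117.1 km
Candidate 4: residuals N_03 0.1, N_04 0.0, N_05 0.1 → max 0.1 km
Candidate 5: residuals N_03 42.0, N_04 32.8, N_05 21.0 → max 42.0 km
Only Candidate 4 has all residuals ≈ 0.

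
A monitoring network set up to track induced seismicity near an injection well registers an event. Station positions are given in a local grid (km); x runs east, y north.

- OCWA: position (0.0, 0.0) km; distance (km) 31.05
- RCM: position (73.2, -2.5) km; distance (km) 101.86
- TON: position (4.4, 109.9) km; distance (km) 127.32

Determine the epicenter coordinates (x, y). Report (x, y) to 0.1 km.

-28.1 km east, -13.2 km north

Circle about each station: x² + y² = 31.05²; (x − 73.2)² + (y + 2.5)² = 101.86²; (x − 4.4)² + (y − 109.9)² = 127.32².
Subtracting the OCWA equation from the RCM and TON equations removes the quadratic terms:
146.4 x − 5.0 y = -4046.87
8.8 x + 219.8 y = -3148.91
Solving the 2×2 system: x ≈ -28.1, y ≈ -13.2 km.
Check against OCWA (with the unrounded x, y): √(x²+y²) = 31.04 ≈ 31.05 km. ✓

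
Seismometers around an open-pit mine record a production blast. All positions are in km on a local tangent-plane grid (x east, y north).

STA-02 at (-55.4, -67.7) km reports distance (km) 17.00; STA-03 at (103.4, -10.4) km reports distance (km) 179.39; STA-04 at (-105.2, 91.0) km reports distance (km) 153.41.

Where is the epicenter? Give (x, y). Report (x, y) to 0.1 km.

Circle about each station: (x + 55.4)² + (y + 67.7)² = 17.00²; (x − 103.4)² + (y + 10.4)² = 179.39²; (x + 105.2)² + (y − 91.0)² = 153.41².
Subtracting the STA-02 equation from the STA-03 and STA-04 equations removes the quadratic terms:
317.6 x + 114.6 y = -28744.50
-99.6 x + 317.4 y = -11550.04
Solving the 2×2 system: x ≈ -69.5, y ≈ -58.2 km.

(-69.5, -58.2)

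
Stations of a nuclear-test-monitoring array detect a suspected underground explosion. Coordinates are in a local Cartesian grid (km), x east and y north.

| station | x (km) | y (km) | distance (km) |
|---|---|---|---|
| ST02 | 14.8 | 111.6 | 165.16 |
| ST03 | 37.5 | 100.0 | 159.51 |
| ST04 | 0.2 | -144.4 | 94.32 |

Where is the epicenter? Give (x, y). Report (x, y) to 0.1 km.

(-13.6, -51.1)

Circle about each station: (x − 14.8)² + (y − 111.6)² = 165.16²; (x − 37.5)² + (y − 100.0)² = 159.51²; (x − 0.2)² + (y + 144.4)² = 94.32².
Subtracting the ST02 equation from the ST03 and ST04 equations removes the quadratic terms:
45.4 x − 23.2 y = 567.04
-29.2 x − 512.0 y = 26559.36
Solving the 2×2 system: x ≈ -13.6, y ≈ -51.1 km.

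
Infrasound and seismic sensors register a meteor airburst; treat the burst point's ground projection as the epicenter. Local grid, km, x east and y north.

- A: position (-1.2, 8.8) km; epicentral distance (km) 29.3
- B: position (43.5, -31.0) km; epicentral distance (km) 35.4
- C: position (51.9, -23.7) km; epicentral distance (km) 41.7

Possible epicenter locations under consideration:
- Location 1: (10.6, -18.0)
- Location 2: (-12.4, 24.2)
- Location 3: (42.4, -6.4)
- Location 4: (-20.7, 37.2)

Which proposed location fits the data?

Location 1

For each candidate, compare |candidate − station| to the reported distance:
Location 1: residuals A 0.0, B 0.0, C 0.0 → max 0.0 km
Location 2: residuals A 10.3, B 43.2, C 38.5 → max 43.2 km
Location 3: residuals A 16.9, B 10.8, C 22.0 → max 22.0 km
Location 4: residuals A 5.2, B 58.3, C 53.1 → max 58.3 km
Only Location 1 has all residuals ≈ 0.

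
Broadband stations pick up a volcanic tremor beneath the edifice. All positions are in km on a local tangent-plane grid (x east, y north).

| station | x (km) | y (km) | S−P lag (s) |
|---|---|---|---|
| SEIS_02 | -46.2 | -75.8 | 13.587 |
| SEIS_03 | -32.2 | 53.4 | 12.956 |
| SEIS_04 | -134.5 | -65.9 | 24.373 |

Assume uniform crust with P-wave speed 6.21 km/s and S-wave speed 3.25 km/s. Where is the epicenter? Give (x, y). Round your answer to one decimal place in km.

Distance from S−P lag: d = Δt · v_P v_S / (v_P − v_S) = Δt · (6.21·3.25)/(6.21−3.25) ≈ 6.8184·Δt.
So d_SEIS_02 = 92.64, d_SEIS_03 = 88.34, d_SEIS_04 = 166.19 km.
Circle about each station: (x + 46.2)² + (y + 75.8)² = 92.64²; (x + 32.2)² + (y − 53.4)² = 88.34²; (x + 134.5)² + (y + 65.9)² = 166.19².
Subtracting the SEIS_02 equation from the SEIS_03 and SEIS_04 equations removes the quadratic terms:
28.0 x + 258.4 y = -3213.47
-176.6 x + 19.8 y = -4483.97
Solving the 2×2 system: x ≈ 23.7, y ≈ -15.0 km.
Check against SEIS_02 (with the unrounded x, y): √((x + 46.2)²+(y + 75.8)²) = 92.65 ≈ 92.64 km. ✓

(23.7, -15.0)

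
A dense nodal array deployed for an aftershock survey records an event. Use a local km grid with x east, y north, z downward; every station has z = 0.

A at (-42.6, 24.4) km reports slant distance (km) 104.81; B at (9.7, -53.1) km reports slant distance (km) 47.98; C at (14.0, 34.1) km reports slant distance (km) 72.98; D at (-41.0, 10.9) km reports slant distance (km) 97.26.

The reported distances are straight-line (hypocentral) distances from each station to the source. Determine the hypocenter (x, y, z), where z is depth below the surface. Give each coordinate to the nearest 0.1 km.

Each station gives a sphere (x−x_i)² + (y−y_i)² + z² = d_i² (stations at z=0).
Subtracting the A sphere from B and C: z² cancels, leaving linear equations in x and y:
104.6 x − 155.0 y = 9186.64
113.2 x + 19.4 y = 4607.75
Solving: x ≈ 45.589, y ≈ -28.503 km (keep extra digits for the depth step; rounded: 45.6, -28.5).
Then from the A sphere: z² = 104.81² − (x + 42.6)² − (y − 24.4)² with x = 45.589, y = -28.503, so z ≈ 20.226 ≈ 20.2 km.

x ≈ 45.6 km, y ≈ -28.5 km, depth ≈ 20.2 km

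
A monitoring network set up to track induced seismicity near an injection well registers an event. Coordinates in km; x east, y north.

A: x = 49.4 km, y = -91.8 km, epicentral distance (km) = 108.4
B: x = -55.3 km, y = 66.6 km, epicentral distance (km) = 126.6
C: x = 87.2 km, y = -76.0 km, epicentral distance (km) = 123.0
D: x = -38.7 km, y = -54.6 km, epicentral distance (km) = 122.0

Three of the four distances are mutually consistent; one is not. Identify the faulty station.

C

Solve using three stations at a time. Using A, B, D (subtract circle equations pairwise → linear system) gives (x, y) ≈ (60.8, 16.0).
Distances from that point to each station vs reported:
  A: calculated 108.5 vs reported 108.4 → residual 0.1 km
  B: calculated 126.6 vs reported 126.6 → residual 0.0 km
  C: calculated 95.8 vs reported 123.0 → residual 27.2 km
  D: calculated 122.0 vs reported 122.0 → residual 0.0 km
A, B, D are mutually consistent (residuals ≈ 0); C is off by 27.2 km.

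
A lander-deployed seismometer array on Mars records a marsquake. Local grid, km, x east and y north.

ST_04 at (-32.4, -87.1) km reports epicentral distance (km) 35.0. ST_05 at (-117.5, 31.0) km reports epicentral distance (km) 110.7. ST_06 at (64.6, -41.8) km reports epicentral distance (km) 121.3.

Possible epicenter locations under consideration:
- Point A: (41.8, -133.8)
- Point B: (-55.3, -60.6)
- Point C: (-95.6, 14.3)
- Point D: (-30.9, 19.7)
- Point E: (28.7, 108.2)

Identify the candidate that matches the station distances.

Point B

For each candidate, compare |candidate − station| to the reported distance:
Point A: residuals ST_04 52.7, ST_05 118.5, ST_06 26.5 → max 118.5 km
Point B: residuals ST_04 0.0, ST_05 0.0, ST_06 0.1 → max 0.1 km
Point C: residuals ST_04 84.5, ST_05 83.2, ST_06 48.4 → max 84.5 km
Point D: residuals ST_04 71.8, ST_05 23.4, ST_06 7.7 → max 71.8 km
Point E: residuals ST_04 169.6, ST_05 54.6, ST_06 32.9 → max 169.6 km
Only Point B has all residuals ≈ 0.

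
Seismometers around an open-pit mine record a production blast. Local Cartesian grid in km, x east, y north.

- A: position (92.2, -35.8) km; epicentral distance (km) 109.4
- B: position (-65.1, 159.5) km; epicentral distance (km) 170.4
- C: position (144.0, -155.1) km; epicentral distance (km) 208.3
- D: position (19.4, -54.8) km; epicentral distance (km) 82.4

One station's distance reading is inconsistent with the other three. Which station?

Solve using three stations at a time. Using B, C, D (subtract circle equations pairwise → linear system) gives (x, y) ≈ (39.4, 25.0).
Distances from that point to each station vs reported:
  A: calculated 80.5 vs reported 109.4 → residual 28.9 km
  B: calculated 170.3 vs reported 170.4 → residual 0.1 km
  C: calculated 208.3 vs reported 208.3 → residual 0.0 km
  D: calculated 82.3 vs reported 82.4 → residual 0.1 km
B, C, D are mutually consistent (residuals ≈ 0); A is off by 28.9 km.

A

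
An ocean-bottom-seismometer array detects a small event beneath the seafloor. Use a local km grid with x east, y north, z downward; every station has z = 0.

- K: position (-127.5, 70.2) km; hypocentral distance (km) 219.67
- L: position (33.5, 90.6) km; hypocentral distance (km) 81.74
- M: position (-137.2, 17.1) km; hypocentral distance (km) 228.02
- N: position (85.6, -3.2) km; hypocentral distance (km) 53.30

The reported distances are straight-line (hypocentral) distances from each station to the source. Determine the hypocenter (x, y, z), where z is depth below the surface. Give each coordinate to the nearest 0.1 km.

Each station gives a sphere (x−x_i)² + (y−y_i)² + z² = d_i² (stations at z=0).
Subtracting the K sphere from L and M: z² cancels, leaving linear equations in x and y:
322.0 x + 40.8 y = 29719.80
-19.4 x − 106.2 y = -5806.25
Solving: x ≈ 87.393, y ≈ 38.708 km (keep extra digits for the depth step; rounded: 87.4, 38.7).
Then from the K sphere: z² = 219.67² − (x + 127.5)² − (y − 70.2)² with x = 87.393, y = 38.708, so z ≈ 32.927 ≈ 32.9 km.

x ≈ 87.4 km, y ≈ 38.7 km, depth ≈ 32.9 km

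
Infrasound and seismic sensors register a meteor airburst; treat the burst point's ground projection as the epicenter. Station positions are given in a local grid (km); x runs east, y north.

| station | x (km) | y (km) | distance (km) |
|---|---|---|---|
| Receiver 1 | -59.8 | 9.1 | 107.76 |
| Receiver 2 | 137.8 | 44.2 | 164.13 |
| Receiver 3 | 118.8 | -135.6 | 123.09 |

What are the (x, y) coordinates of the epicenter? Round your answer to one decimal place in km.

16.8 km east, -66.7 km north

Circle about each station: (x + 59.8)² + (y − 9.1)² = 107.76²; (x − 137.8)² + (y − 44.2)² = 164.13²; (x − 118.8)² + (y + 135.6)² = 123.09².
Subtracting the Receiver 1 equation from the Receiver 2 and Receiver 3 equations removes the quadratic terms:
395.2 x + 70.2 y = 1957.19
357.2 x − 289.4 y = 25303.02
Solving the 2×2 system: x ≈ 16.8, y ≈ -66.7 km.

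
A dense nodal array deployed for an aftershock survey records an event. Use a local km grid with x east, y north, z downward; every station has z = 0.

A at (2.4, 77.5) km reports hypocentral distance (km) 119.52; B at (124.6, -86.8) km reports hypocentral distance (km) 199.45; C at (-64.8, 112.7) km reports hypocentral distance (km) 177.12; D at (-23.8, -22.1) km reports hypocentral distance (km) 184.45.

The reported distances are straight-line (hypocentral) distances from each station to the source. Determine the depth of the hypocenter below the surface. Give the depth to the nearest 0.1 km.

Each station gives a sphere (x−x_i)² + (y−y_i)² + z² = d_i² (stations at z=0).
Subtracting the A sphere from B and C: z² cancels, leaving linear equations in x and y:
244.4 x − 328.6 y = -8447.88
-134.4 x + 70.4 y = -6198.14
Solving: x ≈ 97.612, y ≈ 98.309 km (keep extra digits for the depth step; rounded: 97.6, 98.3).
Then from the A sphere: z² = 119.52² − (x − 2.4)² − (y − 77.5)² with x = 97.612, y = 98.309, so z ≈ 69.186 ≈ 69.2 km.

depth ≈ 69.2 km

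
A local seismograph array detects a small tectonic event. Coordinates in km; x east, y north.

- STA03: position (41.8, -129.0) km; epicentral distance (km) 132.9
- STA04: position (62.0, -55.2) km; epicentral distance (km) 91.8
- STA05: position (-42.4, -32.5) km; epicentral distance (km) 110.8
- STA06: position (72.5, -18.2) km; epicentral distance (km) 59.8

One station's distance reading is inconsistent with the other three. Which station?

STA03

Solve using three stations at a time. Using STA04, STA05, STA06 (subtract circle equations pairwise → linear system) gives (x, y) ≈ (45.4, 35.1).
Distances from that point to each station vs reported:
  STA03: calculated 164.1 vs reported 132.9 → residual 31.2 km
  STA04: calculated 91.8 vs reported 91.8 → residual 0.0 km
  STA05: calculated 110.8 vs reported 110.8 → residual 0.0 km
  STA06: calculated 59.8 vs reported 59.8 → residual 0.0 km
STA04, STA05, STA06 are mutually consistent (residuals ≈ 0); STA03 is off by 31.2 km.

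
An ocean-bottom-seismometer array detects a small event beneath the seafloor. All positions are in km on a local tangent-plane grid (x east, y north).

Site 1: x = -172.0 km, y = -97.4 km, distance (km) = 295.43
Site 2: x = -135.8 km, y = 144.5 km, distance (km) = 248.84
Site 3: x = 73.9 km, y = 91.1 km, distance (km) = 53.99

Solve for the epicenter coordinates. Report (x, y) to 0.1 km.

Circle about each station: (x + 172.0)² + (y + 97.4)² = 295.43²; (x + 135.8)² + (y − 144.5)² = 248.84²; (x − 73.9)² + (y − 91.1)² = 53.99².
Subtracting pairs of circle equations eliminates x²+y² and gives linear equations (the radical axes):
72.4 x + 483.8 y = 25608.67
491.8 x + 377.0 y = 59053.62
Solving the 2×2 system: x ≈ 89.8, y ≈ 39.5 km.

x ≈ 89.8 km, y ≈ 39.5 km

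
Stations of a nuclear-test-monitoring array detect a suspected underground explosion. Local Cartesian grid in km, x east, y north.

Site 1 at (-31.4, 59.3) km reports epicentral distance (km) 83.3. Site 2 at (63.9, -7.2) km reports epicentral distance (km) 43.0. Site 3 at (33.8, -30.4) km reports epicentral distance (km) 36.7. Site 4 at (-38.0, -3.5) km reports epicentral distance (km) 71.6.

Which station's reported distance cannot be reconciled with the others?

Solve using three stations at a time. Using Site 1, Site 3, Site 4 (subtract circle equations pairwise → linear system) gives (x, y) ≈ (33.0, 6.4).
Distances from that point to each station vs reported:
  Site 1: calculated 83.3 vs reported 83.3 → residual 0.0 km
  Site 2: calculated 33.8 vs reported 43.0 → residual 9.2 km
  Site 3: calculated 36.8 vs reported 36.7 → residual 0.1 km
  Site 4: calculated 71.6 vs reported 71.6 → residual 0.0 km
Site 1, Site 3, Site 4 are mutually consistent (residuals ≈ 0); Site 2 is off by 9.2 km.

Site 2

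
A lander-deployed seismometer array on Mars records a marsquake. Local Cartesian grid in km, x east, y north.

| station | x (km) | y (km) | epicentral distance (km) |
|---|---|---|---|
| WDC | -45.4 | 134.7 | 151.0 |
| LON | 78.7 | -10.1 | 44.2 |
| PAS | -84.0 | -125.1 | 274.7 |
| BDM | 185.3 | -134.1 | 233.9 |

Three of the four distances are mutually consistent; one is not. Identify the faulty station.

Solve using three stations at a time. Using WDC, PAS, BDM (subtract circle equations pairwise → linear system) gives (x, y) ≈ (96.3, 82.2).
Distances from that point to each station vs reported:
  WDC: calculated 151.1 vs reported 151.0 → residual 0.1 km
  LON: calculated 94.0 vs reported 44.2 → residual 49.8 km
  PAS: calculated 274.7 vs reported 274.7 → residual 0.0 km
  BDM: calculated 233.9 vs reported 233.9 → residual 0.0 km
WDC, PAS, BDM are mutually consistent (residuals ≈ 0); LON is off by 49.8 km.

LON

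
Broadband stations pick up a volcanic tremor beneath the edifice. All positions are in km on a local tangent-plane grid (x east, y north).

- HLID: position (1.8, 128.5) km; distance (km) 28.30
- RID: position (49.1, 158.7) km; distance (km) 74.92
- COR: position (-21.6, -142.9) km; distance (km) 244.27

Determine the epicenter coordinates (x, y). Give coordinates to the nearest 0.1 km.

Circle about each station: (x − 1.8)² + (y − 128.5)² = 28.30²; (x − 49.1)² + (y − 158.7)² = 74.92²; (x + 21.6)² + (y + 142.9)² = 244.27².
Subtracting the HLID equation from the RID and COR equations removes the quadratic terms:
94.6 x + 60.4 y = 6268.89
-46.8 x − 542.8 y = -54495.46
Solving the 2×2 system: x ≈ 2.3, y ≈ 100.2 km.

x ≈ 2.3 km, y ≈ 100.2 km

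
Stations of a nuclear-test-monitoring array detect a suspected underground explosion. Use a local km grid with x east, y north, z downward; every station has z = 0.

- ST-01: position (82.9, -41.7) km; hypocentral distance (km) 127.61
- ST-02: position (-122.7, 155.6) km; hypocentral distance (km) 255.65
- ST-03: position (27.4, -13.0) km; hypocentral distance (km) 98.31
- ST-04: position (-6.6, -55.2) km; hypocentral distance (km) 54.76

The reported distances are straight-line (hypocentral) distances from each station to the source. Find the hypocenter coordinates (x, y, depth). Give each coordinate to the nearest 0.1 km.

(-31.4, -79.4, 42.4)

Each station gives a sphere (x−x_i)² + (y−y_i)² + z² = d_i² (stations at z=0).
Subtracting the ST-01 sphere from ST-02 and ST-03: z² cancels, leaving linear equations in x and y:
-411.2 x + 394.6 y = -18417.26
-111.0 x + 57.4 y = -1072.08
Solving: x ≈ -31.395, y ≈ -79.389 km (keep extra digits for the depth step; rounded: -31.4, -79.4).
Then from the ST-01 sphere: z² = 127.61² − (x − 82.9)² − (y + 41.7)² with x = -31.395, y = -79.389, so z ≈ 42.432 ≈ 42.4 km.
Check against ST-04 (with the unrounded solution): distance 54.78 ≈ 54.76 km. ✓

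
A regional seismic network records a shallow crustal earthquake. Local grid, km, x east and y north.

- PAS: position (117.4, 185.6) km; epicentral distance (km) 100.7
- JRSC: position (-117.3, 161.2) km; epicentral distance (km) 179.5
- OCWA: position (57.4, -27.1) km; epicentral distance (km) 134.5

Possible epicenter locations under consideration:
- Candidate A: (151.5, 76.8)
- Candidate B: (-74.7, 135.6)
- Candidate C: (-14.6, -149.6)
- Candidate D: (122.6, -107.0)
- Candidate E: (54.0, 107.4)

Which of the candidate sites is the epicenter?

For each candidate, compare |candidate − station| to the reported distance:
Candidate A: residuals PAS 13.3, JRSC 102.2, OCWA 5.7 → max 102.2 km
Candidate B: residuals PAS 97.8, JRSC 129.8, OCWA 75.1 → max 129.8 km
Candidate C: residuals PAS 259.6, JRSC 147.8, OCWA 7.6 → max 259.6 km
Candidate D: residuals PAS 191.9, JRSC 180.3, OCWA 31.4 → max 191.9 km
Candidate E: residuals PAS 0.0, JRSC 0.0, OCWA 0.0 → max 0.0 km
Only Candidate E has all residuals ≈ 0.

Candidate E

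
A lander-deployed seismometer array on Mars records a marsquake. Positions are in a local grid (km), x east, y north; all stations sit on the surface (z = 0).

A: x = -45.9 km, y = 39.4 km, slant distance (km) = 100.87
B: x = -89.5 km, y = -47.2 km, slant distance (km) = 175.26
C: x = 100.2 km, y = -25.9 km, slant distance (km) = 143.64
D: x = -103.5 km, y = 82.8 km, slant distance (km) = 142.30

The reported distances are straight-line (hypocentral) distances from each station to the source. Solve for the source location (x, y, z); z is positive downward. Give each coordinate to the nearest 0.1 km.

x ≈ 19.9 km, y ≈ 70.6 km, depth ≈ 69.8 km

Each station gives a sphere (x−x_i)² + (y−y_i)² + z² = d_i² (stations at z=0).
Subtracting the A sphere from B and C: z² cancels, leaving linear equations in x and y:
-87.2 x − 173.2 y = -13962.39
292.2 x − 130.6 y = -3406.01
Solving: x ≈ 19.897, y ≈ 70.597 km (keep extra digits for the depth step; rounded: 19.9, 70.6).
Then from the A sphere: z² = 100.87² − (x + 45.9)² − (y − 39.4)² with x = 19.897, y = 70.597, so z ≈ 69.802 ≈ 69.8 km.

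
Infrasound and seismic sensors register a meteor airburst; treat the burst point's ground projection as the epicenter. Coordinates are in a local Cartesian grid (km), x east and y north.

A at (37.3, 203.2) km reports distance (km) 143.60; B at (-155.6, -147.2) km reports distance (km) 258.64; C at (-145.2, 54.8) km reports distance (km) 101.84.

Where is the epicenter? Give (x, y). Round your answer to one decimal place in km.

Circle about each station: (x − 37.3)² + (y − 203.2)² = 143.60²; (x + 155.6)² + (y + 147.2)² = 258.64²; (x + 145.2)² + (y − 54.8)² = 101.84².
Subtracting the A equation from the B and C equations removes the quadratic terms:
-385.8 x − 700.8 y = -43076.02
-365.0 x − 296.8 y = -8345.88
Solving the 2×2 system: x ≈ -49.1, y ≈ 88.5 km.
Check against A (with the unrounded x, y): √((x − 37.3)²+(y − 203.2)²) = 143.60 ≈ 143.60 km. ✓

x ≈ -49.1 km, y ≈ 88.5 km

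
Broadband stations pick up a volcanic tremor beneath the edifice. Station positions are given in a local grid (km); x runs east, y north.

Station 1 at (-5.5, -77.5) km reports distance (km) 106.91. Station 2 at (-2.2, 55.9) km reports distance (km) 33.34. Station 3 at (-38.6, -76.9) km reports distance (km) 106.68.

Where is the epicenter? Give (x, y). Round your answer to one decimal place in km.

-20.9 km east, 28.3 km north

Circle about each station: (x + 5.5)² + (y + 77.5)² = 106.91²; (x + 2.2)² + (y − 55.9)² = 33.34²; (x + 38.6)² + (y + 76.9)² = 106.68².
Subtracting the Station 1 equation from the Station 2 and Station 3 equations removes the quadratic terms:
6.6 x + 266.8 y = 7411.34
-66.2 x + 1.2 y = 1416.20
Solving the 2×2 system: x ≈ -20.9, y ≈ 28.3 km.
Check against Station 1 (with the unrounded x, y): √((x + 5.5)²+(y + 77.5)²) = 106.91 ≈ 106.91 km. ✓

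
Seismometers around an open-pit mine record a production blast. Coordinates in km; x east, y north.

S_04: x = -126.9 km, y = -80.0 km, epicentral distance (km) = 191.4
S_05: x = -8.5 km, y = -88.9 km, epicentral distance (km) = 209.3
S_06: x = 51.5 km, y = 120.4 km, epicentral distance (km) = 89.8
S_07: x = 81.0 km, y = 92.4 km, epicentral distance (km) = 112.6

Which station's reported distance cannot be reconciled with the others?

S_05

Solve using three stations at a time. Using S_04, S_06, S_07 (subtract circle equations pairwise → linear system) gives (x, y) ≈ (-31.4, 85.9).
Distances from that point to each station vs reported:
  S_04: calculated 191.4 vs reported 191.4 → residual 0.0 km
  S_05: calculated 176.3 vs reported 209.3 → residual 33.0 km
  S_06: calculated 89.8 vs reported 89.8 → residual 0.0 km
  S_07: calculated 112.6 vs reported 112.6 → residual 0.0 km
S_04, S_06, S_07 are mutually consistent (residuals ≈ 0); S_05 is off by 33.0 km.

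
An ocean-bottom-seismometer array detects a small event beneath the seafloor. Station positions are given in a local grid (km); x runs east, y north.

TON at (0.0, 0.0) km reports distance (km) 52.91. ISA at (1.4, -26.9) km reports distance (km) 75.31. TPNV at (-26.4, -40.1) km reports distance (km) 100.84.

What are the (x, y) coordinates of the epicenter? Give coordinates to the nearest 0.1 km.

(32.7, 41.6)

Circle about each station: x² + y² = 52.91²; (x − 1.4)² + (y + 26.9)² = 75.31²; (x + 26.4)² + (y + 40.1)² = 100.84².
Subtracting the TON equation from the ISA and TPNV equations removes the quadratic terms:
2.8 x − 53.8 y = -2146.56
-52.8 x − 80.2 y = -5064.27
Solving the 2×2 system: x ≈ 32.7, y ≈ 41.6 km.
Check against TON (with the unrounded x, y): √(x²+y²) = 52.93 ≈ 52.91 km. ✓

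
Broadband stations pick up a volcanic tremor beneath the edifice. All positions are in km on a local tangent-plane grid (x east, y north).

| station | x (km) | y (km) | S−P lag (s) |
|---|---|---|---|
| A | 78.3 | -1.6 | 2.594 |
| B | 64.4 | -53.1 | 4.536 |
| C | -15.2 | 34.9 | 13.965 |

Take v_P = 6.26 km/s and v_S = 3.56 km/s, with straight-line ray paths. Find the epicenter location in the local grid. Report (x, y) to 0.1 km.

85.1 km east, -21.9 km north

Distance from S−P lag: d = Δt · v_P v_S / (v_P − v_S) = Δt · (6.26·3.56)/(6.26−3.56) ≈ 8.2539·Δt.
So d_A = 21.41, d_B = 37.44, d_C = 115.27 km.
Circle about each station: (x − 78.3)² + (y + 1.6)² = 21.41²; (x − 64.4)² + (y + 53.1)² = 37.44²; (x + 15.2)² + (y − 34.9)² = 115.27².
Subtracting the A equation from the B and C equations removes the quadratic terms:
-27.8 x − 103.0 y = -109.85
-187.0 x + 73.0 y = -17513.18
Solving the 2×2 system: x ≈ 85.1, y ≈ -21.9 km.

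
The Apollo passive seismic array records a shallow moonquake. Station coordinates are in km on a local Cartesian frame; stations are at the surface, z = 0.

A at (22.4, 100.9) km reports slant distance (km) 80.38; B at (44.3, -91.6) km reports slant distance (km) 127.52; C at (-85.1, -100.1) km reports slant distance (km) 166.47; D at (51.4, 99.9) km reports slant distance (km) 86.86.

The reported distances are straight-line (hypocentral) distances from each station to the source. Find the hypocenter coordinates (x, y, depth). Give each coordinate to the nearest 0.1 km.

(15.7, 28.1, 33.4)

Each station gives a sphere (x−x_i)² + (y−y_i)² + z² = d_i² (stations at z=0).
Subtracting the A sphere from B and C: z² cancels, leaving linear equations in x and y:
43.8 x − 385.0 y = -10129.93
-215.0 x − 402.0 y = -14671.87
Solving: x ≈ 15.704, y ≈ 28.098 km (keep extra digits for the depth step; rounded: 15.7, 28.1).
Then from the A sphere: z² = 80.38² − (x − 22.4)² − (y − 100.9)² with x = 15.704, y = 28.098, so z ≈ 33.406 ≈ 33.4 km.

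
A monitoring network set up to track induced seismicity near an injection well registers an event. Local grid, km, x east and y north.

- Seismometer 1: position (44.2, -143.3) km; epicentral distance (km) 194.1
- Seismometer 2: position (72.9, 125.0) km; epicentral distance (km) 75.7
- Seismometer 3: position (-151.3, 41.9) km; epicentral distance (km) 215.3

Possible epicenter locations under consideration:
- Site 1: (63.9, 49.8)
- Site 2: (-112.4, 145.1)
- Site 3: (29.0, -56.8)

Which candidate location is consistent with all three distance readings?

For each candidate, compare |candidate − station| to the reported distance:
Site 1: residuals Seismometer 1 0.0, Seismometer 2 0.0, Seismometer 3 0.0 → max 0.0 km
Site 2: residuals Seismometer 1 134.1, Seismometer 2 110.7, Seismometer 3 105.0 → max 134.1 km
Site 3: residuals Seismometer 1 106.3, Seismometer 2 111.3, Seismometer 3 9.8 → max 111.3 km
Only Site 1 has all residuals ≈ 0.

Site 1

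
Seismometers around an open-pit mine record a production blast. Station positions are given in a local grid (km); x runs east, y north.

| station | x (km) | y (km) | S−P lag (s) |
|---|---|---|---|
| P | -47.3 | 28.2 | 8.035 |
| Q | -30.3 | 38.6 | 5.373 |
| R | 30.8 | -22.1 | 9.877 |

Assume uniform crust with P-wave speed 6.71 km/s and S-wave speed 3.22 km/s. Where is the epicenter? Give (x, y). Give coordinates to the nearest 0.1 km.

(2.3, 32.0)

Distance from S−P lag: d = Δt · v_P v_S / (v_P − v_S) = Δt · (6.71·3.22)/(6.71−3.22) ≈ 6.1909·Δt.
So d_P = 49.74, d_Q = 33.26, d_R = 61.15 km.
Circle about each station: (x + 47.3)² + (y − 28.2)² = 49.74²; (x + 30.3)² + (y − 38.6)² = 33.26²; (x − 30.8)² + (y + 22.1)² = 61.15².
Subtracting pairs of circle equations eliminates x²+y² and gives linear equations (the radical axes):
34.0 x + 20.8 y = 743.36
156.2 x − 100.6 y = -2860.73
Solving the 2×2 system: x ≈ 2.3, y ≈ 32.0 km.
Check against P (with the unrounded x, y): √((x + 47.3)²+(y − 28.2)²) = 49.74 ≈ 49.74 km. ✓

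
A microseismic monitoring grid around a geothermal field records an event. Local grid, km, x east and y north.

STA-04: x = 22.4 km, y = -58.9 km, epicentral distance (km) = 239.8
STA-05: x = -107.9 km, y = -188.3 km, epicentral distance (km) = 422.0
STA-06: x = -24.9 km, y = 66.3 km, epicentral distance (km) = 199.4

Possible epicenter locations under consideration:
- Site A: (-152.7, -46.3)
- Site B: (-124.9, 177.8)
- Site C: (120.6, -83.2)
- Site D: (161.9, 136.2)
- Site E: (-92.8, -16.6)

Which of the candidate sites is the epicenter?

For each candidate, compare |candidate − station| to the reported distance:
Site A: residuals STA-04 64.2, STA-05 273.1, STA-06 29.1 → max 273.1 km
Site B: residuals STA-04 39.0, STA-05 55.5, STA-06 49.6 → max 55.5 km
Site C: residuals STA-04 138.6, STA-05 170.5, STA-06 9.2 → max 170.5 km
Site D: residuals STA-04 0.0, STA-05 0.0, STA-06 0.0 → max 0.0 km
Site E: residuals STA-04 117.1, STA-05 249.6, STA-06 92.2 → max 249.6 km
Only Site D has all residuals ≈ 0.

Site D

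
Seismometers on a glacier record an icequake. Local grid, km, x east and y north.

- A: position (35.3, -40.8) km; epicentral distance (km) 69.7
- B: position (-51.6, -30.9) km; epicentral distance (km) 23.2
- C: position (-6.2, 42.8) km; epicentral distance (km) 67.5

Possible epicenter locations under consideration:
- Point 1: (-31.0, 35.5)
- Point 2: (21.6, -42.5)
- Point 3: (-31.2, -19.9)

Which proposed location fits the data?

For each candidate, compare |candidate − station| to the reported distance:
Point 1: residuals A 31.4, B 46.3, C 41.6 → max 46.3 km
Point 2: residuals A 55.9, B 50.9, C 22.2 → max 55.9 km
Point 3: residuals A 0.0, B 0.0, C 0.0 → max 0.0 km
Only Point 3 has all residuals ≈ 0.

Point 3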